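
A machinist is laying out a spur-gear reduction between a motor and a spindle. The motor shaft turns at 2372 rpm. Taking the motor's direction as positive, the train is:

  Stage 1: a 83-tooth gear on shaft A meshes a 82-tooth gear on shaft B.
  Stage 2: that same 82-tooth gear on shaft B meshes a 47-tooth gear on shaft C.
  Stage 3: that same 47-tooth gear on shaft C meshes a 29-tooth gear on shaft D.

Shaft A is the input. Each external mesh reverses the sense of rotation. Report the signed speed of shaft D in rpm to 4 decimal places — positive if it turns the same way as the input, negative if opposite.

-6788.8276 rpm (opposite to input, |ω| = 6788.8276 rpm)

Stage 1 [83T→82T]: ω = 2372.0000×83/82 = 2400.9268 rpm, dir flips to −; running = −2400.9268
Stage 2 [82T→47T]: ω = 2400.9268×82/47 = 4188.8511 rpm, dir flips to +; running = +4188.8511
Stage 3 [47T→29T]: ω = 4188.8511×47/29 = 6788.8276 rpm, dir flips to −; running = −6788.8276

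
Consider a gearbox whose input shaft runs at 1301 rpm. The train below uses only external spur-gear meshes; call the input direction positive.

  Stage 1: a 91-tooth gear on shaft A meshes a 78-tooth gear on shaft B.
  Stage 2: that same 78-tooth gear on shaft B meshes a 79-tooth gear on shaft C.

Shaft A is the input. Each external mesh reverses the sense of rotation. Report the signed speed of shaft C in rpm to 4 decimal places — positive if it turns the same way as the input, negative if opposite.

Stage 1 [91T→78T]: ω = 1301.0000×91/78 = 1517.8333 rpm, dir flips to −; running = −1517.8333
Stage 2 [78T→79T]: ω = 1517.8333×78/79 = 1498.6203 rpm, dir flips to +; running = +1498.6203

+1498.6203 rpm (same as input, |ω| = 1498.6203 rpm)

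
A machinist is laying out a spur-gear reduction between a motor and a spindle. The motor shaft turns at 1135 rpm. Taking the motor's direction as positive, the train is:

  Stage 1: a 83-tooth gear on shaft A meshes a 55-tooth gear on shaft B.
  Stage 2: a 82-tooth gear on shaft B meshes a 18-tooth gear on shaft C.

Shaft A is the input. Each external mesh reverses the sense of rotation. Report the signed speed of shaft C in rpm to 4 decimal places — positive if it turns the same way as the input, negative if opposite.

+7802.8384 rpm (same as input, |ω| = 7802.8384 rpm)

Stage 1 [83T→55T]: ω = 1135.0000×83/55 = 1712.8182 rpm, dir flips to −; running = −1712.8182
Stage 2 [82T→18T]: ω = 1712.8182×82/18 = 7802.8384 rpm, dir flips to +; running = +7802.8384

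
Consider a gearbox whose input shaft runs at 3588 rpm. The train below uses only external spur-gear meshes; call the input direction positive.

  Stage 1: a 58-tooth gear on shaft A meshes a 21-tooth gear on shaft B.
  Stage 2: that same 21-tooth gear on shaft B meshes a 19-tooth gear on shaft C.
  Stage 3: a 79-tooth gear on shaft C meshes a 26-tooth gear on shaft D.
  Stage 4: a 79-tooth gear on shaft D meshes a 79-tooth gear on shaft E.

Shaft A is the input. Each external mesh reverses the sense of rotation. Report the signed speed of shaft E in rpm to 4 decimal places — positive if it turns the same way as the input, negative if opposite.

Stage 1 [58T→21T]: ω = 3588.0000×58/21 = 9909.7143 rpm, dir flips to −; running = −9909.7143
Stage 2 [21T→19T]: ω = 9909.7143×21/19 = 10952.8421 rpm, dir flips to +; running = +10952.8421
Stage 3 [79T→26T]: ω = 10952.8421×79/26 = 33279.7895 rpm, dir flips to −; running = −33279.7895
Stage 4 [79T→79T]: ω = 33279.7895×79/79 = 33279.7895 rpm, dir flips to +; running = +33279.7895

+33279.7895 rpm (same as input, |ω| = 33279.7895 rpm)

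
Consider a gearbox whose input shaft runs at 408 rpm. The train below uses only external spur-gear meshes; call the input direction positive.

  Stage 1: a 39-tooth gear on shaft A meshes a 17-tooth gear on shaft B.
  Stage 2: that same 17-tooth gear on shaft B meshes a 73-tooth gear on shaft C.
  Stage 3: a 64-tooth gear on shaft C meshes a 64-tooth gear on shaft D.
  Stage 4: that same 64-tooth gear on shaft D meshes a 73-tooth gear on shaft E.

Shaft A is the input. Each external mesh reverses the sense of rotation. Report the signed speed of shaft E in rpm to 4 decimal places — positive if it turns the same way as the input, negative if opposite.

Stage 1 [39T→17T]: ω = 408.0000×39/17 = 936.0000 rpm, dir flips to −; running = −936.0000
Stage 2 [17T→73T]: ω = 936.0000×17/73 = 217.9726 rpm, dir flips to +; running = +217.9726
Stage 3 [64T→64T]: ω = 217.9726×64/64 = 217.9726 rpm, dir flips to −; running = −217.9726
Stage 4 [64T→73T]: ω = 217.9726×64/73 = 191.0993 rpm, dir flips to +; running = +191.0993

+191.0993 rpm (same as input, |ω| = 191.0993 rpm)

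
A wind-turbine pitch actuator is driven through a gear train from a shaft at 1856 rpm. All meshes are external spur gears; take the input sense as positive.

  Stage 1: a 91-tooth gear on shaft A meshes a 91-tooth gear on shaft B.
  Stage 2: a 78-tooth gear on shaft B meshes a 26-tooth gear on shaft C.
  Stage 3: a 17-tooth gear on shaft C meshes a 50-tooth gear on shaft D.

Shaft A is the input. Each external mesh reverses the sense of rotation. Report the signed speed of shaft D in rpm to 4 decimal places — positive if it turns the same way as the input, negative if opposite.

-1893.1200 rpm (opposite to input, |ω| = 1893.1200 rpm)

Stage 1 [91T→91T]: ω = 1856.0000×91/91 = 1856.0000 rpm, dir flips to −; running = −1856.0000
Stage 2 [78T→26T]: ω = 1856.0000×78/26 = 5568.0000 rpm, dir flips to +; running = +5568.0000
Stage 3 [17T→50T]: ω = 5568.0000×17/50 = 1893.1200 rpm, dir flips to −; running = −1893.1200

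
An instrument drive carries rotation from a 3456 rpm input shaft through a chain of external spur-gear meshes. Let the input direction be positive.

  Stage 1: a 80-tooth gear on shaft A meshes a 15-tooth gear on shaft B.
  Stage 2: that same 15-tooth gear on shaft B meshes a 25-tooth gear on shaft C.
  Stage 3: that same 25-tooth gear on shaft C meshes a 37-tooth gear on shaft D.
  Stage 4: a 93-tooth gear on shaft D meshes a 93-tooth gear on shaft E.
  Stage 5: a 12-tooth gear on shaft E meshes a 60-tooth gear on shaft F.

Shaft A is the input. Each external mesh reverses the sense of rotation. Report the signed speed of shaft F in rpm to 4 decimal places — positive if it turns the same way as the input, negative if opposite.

-1494.4865 rpm (opposite to input, |ω| = 1494.4865 rpm)

Stage 1 [80T→15T]: ω = 3456.0000×80/15 = 18432.0000 rpm, dir flips to −; running = −18432.0000
Stage 2 [15T→25T]: ω = 18432.0000×15/25 = 11059.2000 rpm, dir flips to +; running = +11059.2000
Stage 3 [25T→37T]: ω = 11059.2000×25/37 = 7472.4324 rpm, dir flips to −; running = −7472.4324
Stage 4 [93T→93T]: ω = 7472.4324×93/93 = 7472.4324 rpm, dir flips to +; running = +7472.4324
Stage 5 [12T→60T]: ω = 7472.4324×12/60 = 1494.4865 rpm, dir flips to −; running = −1494.4865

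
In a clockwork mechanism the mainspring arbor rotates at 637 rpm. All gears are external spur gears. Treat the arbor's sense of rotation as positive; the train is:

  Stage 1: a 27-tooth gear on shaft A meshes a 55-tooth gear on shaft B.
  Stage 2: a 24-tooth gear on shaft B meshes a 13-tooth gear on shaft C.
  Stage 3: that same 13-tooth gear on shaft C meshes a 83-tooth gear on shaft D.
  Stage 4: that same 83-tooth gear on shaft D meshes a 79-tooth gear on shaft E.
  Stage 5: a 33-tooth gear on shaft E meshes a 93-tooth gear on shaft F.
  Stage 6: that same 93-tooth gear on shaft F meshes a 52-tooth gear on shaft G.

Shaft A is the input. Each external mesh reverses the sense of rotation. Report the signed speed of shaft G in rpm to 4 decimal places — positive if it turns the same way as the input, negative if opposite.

+60.2886 rpm (same as input, |ω| = 60.2886 rpm)

Stage 1 [27T→55T]: ω = 637.0000×27/55 = 312.7091 rpm, dir flips to −; running = −312.7091
Stage 2 [24T→13T]: ω = 312.7091×24/13 = 577.3091 rpm, dir flips to +; running = +577.3091
Stage 3 [13T→83T]: ω = 577.3091×13/83 = 90.4219 rpm, dir flips to −; running = −90.4219
Stage 4 [83T→79T]: ω = 90.4219×83/79 = 95.0002 rpm, dir flips to +; running = +95.0002
Stage 5 [33T→93T]: ω = 95.0002×33/93 = 33.7098 rpm, dir flips to −; running = −33.7098
Stage 6 [93T→52T]: ω = 33.7098×93/52 = 60.2886 rpm, dir flips to +; running = +60.2886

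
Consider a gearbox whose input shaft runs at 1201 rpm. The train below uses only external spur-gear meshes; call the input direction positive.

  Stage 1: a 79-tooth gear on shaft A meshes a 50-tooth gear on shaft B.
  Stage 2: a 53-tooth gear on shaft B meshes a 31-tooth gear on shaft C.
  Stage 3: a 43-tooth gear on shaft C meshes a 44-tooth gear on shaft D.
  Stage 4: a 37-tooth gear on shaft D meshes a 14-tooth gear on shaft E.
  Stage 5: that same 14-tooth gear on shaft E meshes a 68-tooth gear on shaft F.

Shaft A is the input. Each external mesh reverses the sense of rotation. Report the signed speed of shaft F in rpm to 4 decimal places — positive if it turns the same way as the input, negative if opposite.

-1725.1341 rpm (opposite to input, |ω| = 1725.1341 rpm)

Stage 1 [79T→50T]: ω = 1201.0000×79/50 = 1897.5800 rpm, dir flips to −; running = −1897.5800
Stage 2 [53T→31T]: ω = 1897.5800×53/31 = 3244.2497 rpm, dir flips to +; running = +3244.2497
Stage 3 [43T→44T]: ω = 3244.2497×43/44 = 3170.5167 rpm, dir flips to −; running = −3170.5167
Stage 4 [37T→14T]: ω = 3170.5167×37/14 = 8379.2228 rpm, dir flips to +; running = +8379.2228
Stage 5 [14T→68T]: ω = 8379.2228×14/68 = 1725.1341 rpm, dir flips to −; running = −1725.1341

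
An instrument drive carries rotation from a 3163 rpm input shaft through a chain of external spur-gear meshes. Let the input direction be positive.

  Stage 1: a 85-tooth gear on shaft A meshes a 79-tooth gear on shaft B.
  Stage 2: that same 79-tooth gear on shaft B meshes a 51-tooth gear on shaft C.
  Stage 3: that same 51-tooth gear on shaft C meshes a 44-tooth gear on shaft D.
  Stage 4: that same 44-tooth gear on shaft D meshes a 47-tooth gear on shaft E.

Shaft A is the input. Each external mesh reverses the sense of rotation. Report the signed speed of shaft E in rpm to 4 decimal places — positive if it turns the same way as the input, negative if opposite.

+5720.3191 rpm (same as input, |ω| = 5720.3191 rpm)

Stage 1 [85T→79T]: ω = 3163.0000×85/79 = 3403.2278 rpm, dir flips to −; running = −3403.2278
Stage 2 [79T→51T]: ω = 3403.2278×79/51 = 5271.6667 rpm, dir flips to +; running = +5271.6667
Stage 3 [51T→44T]: ω = 5271.6667×51/44 = 6110.3409 rpm, dir flips to −; running = −6110.3409
Stage 4 [44T→47T]: ω = 6110.3409×44/47 = 5720.3191 rpm, dir flips to +; running = +5720.3191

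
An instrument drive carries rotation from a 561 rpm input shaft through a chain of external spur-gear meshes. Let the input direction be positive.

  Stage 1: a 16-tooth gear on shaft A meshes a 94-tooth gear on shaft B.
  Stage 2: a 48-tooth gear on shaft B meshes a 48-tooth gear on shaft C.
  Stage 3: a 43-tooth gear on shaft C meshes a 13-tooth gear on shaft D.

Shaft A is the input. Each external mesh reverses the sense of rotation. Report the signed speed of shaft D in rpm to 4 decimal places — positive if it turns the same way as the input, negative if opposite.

Stage 1 [16T→94T]: ω = 561.0000×16/94 = 95.4894 rpm, dir flips to −; running = −95.4894
Stage 2 [48T→48T]: ω = 95.4894×48/48 = 95.4894 rpm, dir flips to +; running = +95.4894
Stage 3 [43T→13T]: ω = 95.4894×43/13 = 315.8494 rpm, dir flips to −; running = −315.8494

-315.8494 rpm (opposite to input, |ω| = 315.8494 rpm)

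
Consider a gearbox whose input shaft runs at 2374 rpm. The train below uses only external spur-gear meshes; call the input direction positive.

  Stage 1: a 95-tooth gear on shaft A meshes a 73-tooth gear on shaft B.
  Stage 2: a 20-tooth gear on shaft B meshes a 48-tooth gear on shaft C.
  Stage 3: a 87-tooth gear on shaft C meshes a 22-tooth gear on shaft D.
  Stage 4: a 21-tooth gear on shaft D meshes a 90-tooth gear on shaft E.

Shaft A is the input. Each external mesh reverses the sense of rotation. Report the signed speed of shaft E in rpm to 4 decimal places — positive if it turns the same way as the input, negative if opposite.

Stage 1 [95T→73T]: ω = 2374.0000×95/73 = 3089.4521 rpm, dir flips to −; running = −3089.4521
Stage 2 [20T→48T]: ω = 3089.4521×20/48 = 1287.2717 rpm, dir flips to +; running = +1287.2717
Stage 3 [87T→22T]: ω = 1287.2717×87/22 = 5090.5744 rpm, dir flips to −; running = −5090.5744
Stage 4 [21T→90T]: ω = 5090.5744×21/90 = 1187.8007 rpm, dir flips to +; running = +1187.8007

+1187.8007 rpm (same as input, |ω| = 1187.8007 rpm)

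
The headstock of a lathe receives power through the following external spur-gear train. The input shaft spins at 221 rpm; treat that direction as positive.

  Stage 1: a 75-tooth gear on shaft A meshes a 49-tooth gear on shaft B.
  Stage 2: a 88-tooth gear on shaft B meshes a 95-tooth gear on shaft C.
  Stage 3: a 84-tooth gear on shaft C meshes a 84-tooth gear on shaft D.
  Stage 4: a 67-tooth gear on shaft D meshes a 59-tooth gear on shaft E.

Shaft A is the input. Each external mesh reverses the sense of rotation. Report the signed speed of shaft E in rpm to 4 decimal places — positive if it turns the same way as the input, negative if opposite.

+355.8273 rpm (same as input, |ω| = 355.8273 rpm)

Stage 1 [75T→49T]: ω = 221.0000×75/49 = 338.2653 rpm, dir flips to −; running = −338.2653
Stage 2 [88T→95T]: ω = 338.2653×88/95 = 313.3405 rpm, dir flips to +; running = +313.3405
Stage 3 [84T→84T]: ω = 313.3405×84/84 = 313.3405 rpm, dir flips to −; running = −313.3405
Stage 4 [67T→59T]: ω = 313.3405×67/59 = 355.8273 rpm, dir flips to +; running = +355.8273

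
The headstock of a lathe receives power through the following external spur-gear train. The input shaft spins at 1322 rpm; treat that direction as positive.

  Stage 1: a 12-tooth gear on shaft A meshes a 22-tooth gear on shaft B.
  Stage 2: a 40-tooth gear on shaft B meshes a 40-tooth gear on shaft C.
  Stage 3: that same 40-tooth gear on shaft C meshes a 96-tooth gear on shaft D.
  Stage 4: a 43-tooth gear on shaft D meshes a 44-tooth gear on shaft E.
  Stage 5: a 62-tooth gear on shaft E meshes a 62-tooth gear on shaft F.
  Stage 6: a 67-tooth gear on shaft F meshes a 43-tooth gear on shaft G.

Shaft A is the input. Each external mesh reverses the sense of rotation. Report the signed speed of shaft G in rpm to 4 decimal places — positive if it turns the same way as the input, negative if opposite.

+457.5103 rpm (same as input, |ω| = 457.5103 rpm)

Stage 1 [12T→22T]: ω = 1322.0000×12/22 = 721.0909 rpm, dir flips to −; running = −721.0909
Stage 2 [40T→40T]: ω = 721.0909×40/40 = 721.0909 rpm, dir flips to +; running = +721.0909
Stage 3 [40T→96T]: ω = 721.0909×40/96 = 300.4545 rpm, dir flips to −; running = −300.4545
Stage 4 [43T→44T]: ω = 300.4545×43/44 = 293.6260 rpm, dir flips to +; running = +293.6260
Stage 5 [62T→62T]: ω = 293.6260×62/62 = 293.6260 rpm, dir flips to −; running = −293.6260
Stage 6 [67T→43T]: ω = 293.6260×67/43 = 457.5103 rpm, dir flips to +; running = +457.5103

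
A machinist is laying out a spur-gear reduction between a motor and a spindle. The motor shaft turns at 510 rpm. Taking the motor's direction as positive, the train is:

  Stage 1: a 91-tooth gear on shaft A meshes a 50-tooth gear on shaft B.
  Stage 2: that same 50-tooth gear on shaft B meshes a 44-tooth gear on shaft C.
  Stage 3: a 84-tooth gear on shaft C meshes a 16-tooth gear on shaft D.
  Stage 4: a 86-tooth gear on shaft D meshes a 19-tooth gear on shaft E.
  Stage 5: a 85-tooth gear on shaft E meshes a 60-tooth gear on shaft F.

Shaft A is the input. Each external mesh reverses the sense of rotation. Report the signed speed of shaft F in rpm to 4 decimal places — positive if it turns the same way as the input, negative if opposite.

-35508.3687 rpm (opposite to input, |ω| = 35508.3687 rpm)

Stage 1 [91T→50T]: ω = 510.0000×91/50 = 928.2000 rpm, dir flips to −; running = −928.2000
Stage 2 [50T→44T]: ω = 928.2000×50/44 = 1054.7727 rpm, dir flips to +; running = +1054.7727
Stage 3 [84T→16T]: ω = 1054.7727×84/16 = 5537.5568 rpm, dir flips to −; running = −5537.5568
Stage 4 [86T→19T]: ω = 5537.5568×86/19 = 25064.7309 rpm, dir flips to +; running = +25064.7309
Stage 5 [85T→60T]: ω = 25064.7309×85/60 = 35508.3687 rpm, dir flips to −; running = −35508.3687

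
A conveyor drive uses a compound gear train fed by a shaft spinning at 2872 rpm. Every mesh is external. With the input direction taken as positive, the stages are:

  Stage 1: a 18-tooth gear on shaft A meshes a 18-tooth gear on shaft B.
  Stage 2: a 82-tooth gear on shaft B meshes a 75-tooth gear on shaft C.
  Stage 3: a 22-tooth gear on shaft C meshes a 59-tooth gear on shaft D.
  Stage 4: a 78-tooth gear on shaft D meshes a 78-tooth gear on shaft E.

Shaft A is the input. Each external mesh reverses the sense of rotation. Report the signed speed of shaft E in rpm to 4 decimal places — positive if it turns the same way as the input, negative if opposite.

+1170.8673 rpm (same as input, |ω| = 1170.8673 rpm)

Stage 1 [18T→18T]: ω = 2872.0000×18/18 = 2872.0000 rpm, dir flips to −; running = −2872.0000
Stage 2 [82T→75T]: ω = 2872.0000×82/75 = 3140.0533 rpm, dir flips to +; running = +3140.0533
Stage 3 [22T→59T]: ω = 3140.0533×22/59 = 1170.8673 rpm, dir flips to −; running = −1170.8673
Stage 4 [78T→78T]: ω = 1170.8673×78/78 = 1170.8673 rpm, dir flips to +; running = +1170.8673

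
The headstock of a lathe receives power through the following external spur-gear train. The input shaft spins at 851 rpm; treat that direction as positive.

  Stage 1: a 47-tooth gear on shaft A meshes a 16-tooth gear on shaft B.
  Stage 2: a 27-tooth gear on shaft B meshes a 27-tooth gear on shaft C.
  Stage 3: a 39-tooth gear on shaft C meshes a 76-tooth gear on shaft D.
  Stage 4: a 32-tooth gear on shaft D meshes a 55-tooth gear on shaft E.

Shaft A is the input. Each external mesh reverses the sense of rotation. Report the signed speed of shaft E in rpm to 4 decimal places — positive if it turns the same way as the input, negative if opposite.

Stage 1 [47T→16T]: ω = 851.0000×47/16 = 2499.8125 rpm, dir flips to −; running = −2499.8125
Stage 2 [27T→27T]: ω = 2499.8125×27/27 = 2499.8125 rpm, dir flips to +; running = +2499.8125
Stage 3 [39T→76T]: ω = 2499.8125×39/76 = 1282.7985 rpm, dir flips to −; running = −1282.7985
Stage 4 [32T→55T]: ω = 1282.7985×32/55 = 746.3555 rpm, dir flips to +; running = +746.3555

+746.3555 rpm (same as input, |ω| = 746.3555 rpm)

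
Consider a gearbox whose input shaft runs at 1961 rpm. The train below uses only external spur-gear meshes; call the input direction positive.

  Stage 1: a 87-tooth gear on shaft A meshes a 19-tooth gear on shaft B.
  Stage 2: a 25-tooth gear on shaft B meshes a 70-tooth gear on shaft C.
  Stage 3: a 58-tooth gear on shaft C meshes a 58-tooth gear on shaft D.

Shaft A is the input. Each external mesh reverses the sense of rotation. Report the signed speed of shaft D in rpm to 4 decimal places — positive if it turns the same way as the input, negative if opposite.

Stage 1 [87T→19T]: ω = 1961.0000×87/19 = 8979.3158 rpm, dir flips to −; running = −8979.3158
Stage 2 [25T→70T]: ω = 8979.3158×25/70 = 3206.8985 rpm, dir flips to +; running = +3206.8985
Stage 3 [58T→58T]: ω = 3206.8985×58/58 = 3206.8985 rpm, dir flips to −; running = −3206.8985

-3206.8985 rpm (opposite to input, |ω| = 3206.8985 rpm)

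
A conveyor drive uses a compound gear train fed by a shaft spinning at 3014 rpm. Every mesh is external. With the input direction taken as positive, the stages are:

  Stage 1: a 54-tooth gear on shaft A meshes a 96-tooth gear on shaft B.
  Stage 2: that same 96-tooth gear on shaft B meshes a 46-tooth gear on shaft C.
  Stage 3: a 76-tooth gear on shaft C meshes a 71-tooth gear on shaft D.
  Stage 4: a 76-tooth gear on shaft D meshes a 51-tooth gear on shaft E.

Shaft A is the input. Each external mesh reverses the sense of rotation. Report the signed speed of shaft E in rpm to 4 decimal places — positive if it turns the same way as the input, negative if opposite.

+5643.8808 rpm (same as input, |ω| = 5643.8808 rpm)

Stage 1 [54T→96T]: ω = 3014.0000×54/96 = 1695.3750 rpm, dir flips to −; running = −1695.3750
Stage 2 [96T→46T]: ω = 1695.3750×96/46 = 3538.1739 rpm, dir flips to +; running = +3538.1739
Stage 3 [76T→71T]: ω = 3538.1739×76/71 = 3787.3411 rpm, dir flips to −; running = −3787.3411
Stage 4 [76T→51T]: ω = 3787.3411×76/51 = 5643.8808 rpm, dir flips to +; running = +5643.8808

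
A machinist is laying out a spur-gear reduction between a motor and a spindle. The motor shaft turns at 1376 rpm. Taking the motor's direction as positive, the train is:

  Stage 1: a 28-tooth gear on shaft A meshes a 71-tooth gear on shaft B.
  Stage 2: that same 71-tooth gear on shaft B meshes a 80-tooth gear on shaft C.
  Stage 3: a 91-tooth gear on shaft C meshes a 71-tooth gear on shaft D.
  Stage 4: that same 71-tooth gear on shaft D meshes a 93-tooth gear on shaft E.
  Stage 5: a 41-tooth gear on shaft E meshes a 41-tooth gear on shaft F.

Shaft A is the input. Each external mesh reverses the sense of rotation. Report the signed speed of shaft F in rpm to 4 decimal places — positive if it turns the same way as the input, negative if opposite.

Stage 1 [28T→71T]: ω = 1376.0000×28/71 = 542.6479 rpm, dir flips to −; running = −542.6479
Stage 2 [71T→80T]: ω = 542.6479×71/80 = 481.6000 rpm, dir flips to +; running = +481.6000
Stage 3 [91T→71T]: ω = 481.6000×91/71 = 617.2620 rpm, dir flips to −; running = −617.2620
Stage 4 [71T→93T]: ω = 617.2620×71/93 = 471.2430 rpm, dir flips to +; running = +471.2430
Stage 5 [41T→41T]: ω = 471.2430×41/41 = 471.2430 rpm, dir flips to −; running = −471.2430

-471.2430 rpm (opposite to input, |ω| = 471.2430 rpm)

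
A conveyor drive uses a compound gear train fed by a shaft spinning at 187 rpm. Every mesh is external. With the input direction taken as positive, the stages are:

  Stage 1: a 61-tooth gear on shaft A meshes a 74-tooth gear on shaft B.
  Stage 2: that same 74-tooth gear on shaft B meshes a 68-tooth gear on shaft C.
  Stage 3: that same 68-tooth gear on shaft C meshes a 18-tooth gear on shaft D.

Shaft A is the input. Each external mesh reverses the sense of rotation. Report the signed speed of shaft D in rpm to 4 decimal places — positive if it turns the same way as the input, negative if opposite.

Stage 1 [61T→74T]: ω = 187.0000×61/74 = 154.1486 rpm, dir flips to −; running = −154.1486
Stage 2 [74T→68T]: ω = 154.1486×74/68 = 167.7500 rpm, dir flips to +; running = +167.7500
Stage 3 [68T→18T]: ω = 167.7500×68/18 = 633.7222 rpm, dir flips to −; running = −633.7222

-633.7222 rpm (opposite to input, |ω| = 633.7222 rpm)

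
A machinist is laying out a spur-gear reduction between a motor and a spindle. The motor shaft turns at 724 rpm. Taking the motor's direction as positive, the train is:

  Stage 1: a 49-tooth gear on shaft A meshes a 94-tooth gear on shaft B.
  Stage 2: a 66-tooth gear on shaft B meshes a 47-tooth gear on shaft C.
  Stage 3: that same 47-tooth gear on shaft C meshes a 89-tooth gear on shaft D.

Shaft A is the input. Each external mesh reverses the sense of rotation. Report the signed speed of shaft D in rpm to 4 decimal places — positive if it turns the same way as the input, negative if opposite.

-279.8728 rpm (opposite to input, |ω| = 279.8728 rpm)

Stage 1 [49T→94T]: ω = 724.0000×49/94 = 377.4043 rpm, dir flips to −; running = −377.4043
Stage 2 [66T→47T]: ω = 377.4043×66/47 = 529.9719 rpm, dir flips to +; running = +529.9719
Stage 3 [47T→89T]: ω = 529.9719×47/89 = 279.8728 rpm, dir flips to −; running = −279.8728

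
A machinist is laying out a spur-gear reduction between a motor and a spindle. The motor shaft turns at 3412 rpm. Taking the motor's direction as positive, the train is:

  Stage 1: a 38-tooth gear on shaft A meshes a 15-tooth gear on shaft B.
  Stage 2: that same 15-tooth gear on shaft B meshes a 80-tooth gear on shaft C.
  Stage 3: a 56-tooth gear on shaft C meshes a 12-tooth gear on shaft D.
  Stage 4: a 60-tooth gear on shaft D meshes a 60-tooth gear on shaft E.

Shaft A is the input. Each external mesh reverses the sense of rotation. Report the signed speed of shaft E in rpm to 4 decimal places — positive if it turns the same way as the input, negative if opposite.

+7563.2667 rpm (same as input, |ω| = 7563.2667 rpm)

Stage 1 [38T→15T]: ω = 3412.0000×38/15 = 8643.7333 rpm, dir flips to −; running = −8643.7333
Stage 2 [15T→80T]: ω = 8643.7333×15/80 = 1620.7000 rpm, dir flips to +; running = +1620.7000
Stage 3 [56T→12T]: ω = 1620.7000×56/12 = 7563.2667 rpm, dir flips to −; running = −7563.2667
Stage 4 [60T→60T]: ω = 7563.2667×60/60 = 7563.2667 rpm, dir flips to +; running = +7563.2667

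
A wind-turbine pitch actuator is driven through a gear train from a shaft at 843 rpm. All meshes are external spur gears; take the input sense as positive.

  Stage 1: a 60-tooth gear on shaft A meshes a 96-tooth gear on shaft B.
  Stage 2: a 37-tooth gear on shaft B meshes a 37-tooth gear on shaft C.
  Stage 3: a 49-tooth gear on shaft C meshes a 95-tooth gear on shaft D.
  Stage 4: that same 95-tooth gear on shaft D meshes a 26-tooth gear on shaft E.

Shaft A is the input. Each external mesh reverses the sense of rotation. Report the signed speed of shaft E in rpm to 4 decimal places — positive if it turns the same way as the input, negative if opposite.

+992.9567 rpm (same as input, |ω| = 992.9567 rpm)

Stage 1 [60T→96T]: ω = 843.0000×60/96 = 526.8750 rpm, dir flips to −; running = −526.8750
Stage 2 [37T→37T]: ω = 526.8750×37/37 = 526.8750 rpm, dir flips to +; running = +526.8750
Stage 3 [49T→95T]: ω = 526.8750×49/95 = 271.7566 rpm, dir flips to −; running = −271.7566
Stage 4 [95T→26T]: ω = 271.7566×95/26 = 992.9567 rpm, dir flips to +; running = +992.9567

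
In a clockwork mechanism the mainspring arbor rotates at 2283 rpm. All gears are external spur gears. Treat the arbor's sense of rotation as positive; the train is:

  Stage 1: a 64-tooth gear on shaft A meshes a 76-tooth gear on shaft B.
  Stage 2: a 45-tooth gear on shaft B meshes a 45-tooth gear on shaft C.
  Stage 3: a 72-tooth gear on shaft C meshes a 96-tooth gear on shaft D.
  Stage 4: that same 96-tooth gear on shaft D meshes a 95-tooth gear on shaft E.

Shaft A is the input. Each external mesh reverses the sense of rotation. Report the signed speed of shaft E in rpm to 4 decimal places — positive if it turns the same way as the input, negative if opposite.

+1457.0726 rpm (same as input, |ω| = 1457.0726 rpm)

Stage 1 [64T→76T]: ω = 2283.0000×64/76 = 1922.5263 rpm, dir flips to −; running = −1922.5263
Stage 2 [45T→45T]: ω = 1922.5263×45/45 = 1922.5263 rpm, dir flips to +; running = +1922.5263
Stage 3 [72T→96T]: ω = 1922.5263×72/96 = 1441.8947 rpm, dir flips to −; running = −1441.8947
Stage 4 [96T→95T]: ω = 1441.8947×96/95 = 1457.0726 rpm, dir flips to +; running = +1457.0726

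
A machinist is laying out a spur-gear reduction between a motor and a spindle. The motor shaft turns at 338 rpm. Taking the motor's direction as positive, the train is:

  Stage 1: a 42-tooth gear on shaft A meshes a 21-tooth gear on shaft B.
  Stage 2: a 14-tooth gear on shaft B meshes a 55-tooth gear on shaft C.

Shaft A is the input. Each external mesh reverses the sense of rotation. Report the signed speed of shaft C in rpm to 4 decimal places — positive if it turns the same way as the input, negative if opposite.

+172.0727 rpm (same as input, |ω| = 172.0727 rpm)

Stage 1 [42T→21T]: ω = 338.0000×42/21 = 676.0000 rpm, dir flips to −; running = −676.0000
Stage 2 [14T→55T]: ω = 676.0000×14/55 = 172.0727 rpm, dir flips to +; running = +172.0727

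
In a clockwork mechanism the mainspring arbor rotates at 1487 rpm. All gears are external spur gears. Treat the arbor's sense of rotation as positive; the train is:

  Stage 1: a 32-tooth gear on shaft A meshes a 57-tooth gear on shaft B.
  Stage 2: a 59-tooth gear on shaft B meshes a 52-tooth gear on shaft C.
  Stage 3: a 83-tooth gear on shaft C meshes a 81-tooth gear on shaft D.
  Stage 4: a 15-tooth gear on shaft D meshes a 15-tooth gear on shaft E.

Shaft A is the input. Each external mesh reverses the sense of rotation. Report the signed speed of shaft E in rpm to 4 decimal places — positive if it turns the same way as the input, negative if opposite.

Stage 1 [32T→57T]: ω = 1487.0000×32/57 = 834.8070 rpm, dir flips to −; running = −834.8070
Stage 2 [59T→52T]: ω = 834.8070×59/52 = 947.1849 rpm, dir flips to +; running = +947.1849
Stage 3 [83T→81T]: ω = 947.1849×83/81 = 970.5722 rpm, dir flips to −; running = −970.5722
Stage 4 [15T→15T]: ω = 970.5722×15/15 = 970.5722 rpm, dir flips to +; running = +970.5722

+970.5722 rpm (same as input, |ω| = 970.5722 rpm)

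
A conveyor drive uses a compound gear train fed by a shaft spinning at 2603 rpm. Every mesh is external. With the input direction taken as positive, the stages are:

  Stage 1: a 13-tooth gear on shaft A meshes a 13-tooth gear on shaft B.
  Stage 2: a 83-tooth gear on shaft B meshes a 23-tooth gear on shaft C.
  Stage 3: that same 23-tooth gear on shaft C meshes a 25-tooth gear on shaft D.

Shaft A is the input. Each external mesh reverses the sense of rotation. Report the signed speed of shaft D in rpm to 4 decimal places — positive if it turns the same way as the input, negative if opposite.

Stage 1 [13T→13T]: ω = 2603.0000×13/13 = 2603.0000 rpm, dir flips to −; running = −2603.0000
Stage 2 [83T→23T]: ω = 2603.0000×83/23 = 9393.4348 rpm, dir flips to +; running = +9393.4348
Stage 3 [23T→25T]: ω = 9393.4348×23/25 = 8641.9600 rpm, dir flips to −; running = −8641.9600

-8641.9600 rpm (opposite to input, |ω| = 8641.9600 rpm)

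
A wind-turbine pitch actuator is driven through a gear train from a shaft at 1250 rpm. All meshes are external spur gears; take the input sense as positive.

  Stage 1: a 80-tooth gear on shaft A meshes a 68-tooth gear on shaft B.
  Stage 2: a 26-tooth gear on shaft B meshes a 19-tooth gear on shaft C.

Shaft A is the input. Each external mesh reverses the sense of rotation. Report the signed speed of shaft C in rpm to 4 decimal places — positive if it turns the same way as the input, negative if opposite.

+2012.3839 rpm (same as input, |ω| = 2012.3839 rpm)

Stage 1 [80T→68T]: ω = 1250.0000×80/68 = 1470.5882 rpm, dir flips to −; running = −1470.5882
Stage 2 [26T→19T]: ω = 1470.5882×26/19 = 2012.3839 rpm, dir flips to +; running = +2012.3839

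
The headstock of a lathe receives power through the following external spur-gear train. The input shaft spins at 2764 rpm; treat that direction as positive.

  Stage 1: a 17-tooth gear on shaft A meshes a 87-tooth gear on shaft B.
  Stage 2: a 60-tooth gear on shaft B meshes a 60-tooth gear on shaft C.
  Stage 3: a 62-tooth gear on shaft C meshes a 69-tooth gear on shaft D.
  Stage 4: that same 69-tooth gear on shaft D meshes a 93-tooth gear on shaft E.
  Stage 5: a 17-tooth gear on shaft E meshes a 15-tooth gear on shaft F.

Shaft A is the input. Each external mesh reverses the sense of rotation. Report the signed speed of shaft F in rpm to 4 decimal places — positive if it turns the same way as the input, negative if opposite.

-408.0695 rpm (opposite to input, |ω| = 408.0695 rpm)

Stage 1 [17T→87T]: ω = 2764.0000×17/87 = 540.0920 rpm, dir flips to −; running = −540.0920
Stage 2 [60T→60T]: ω = 540.0920×60/60 = 540.0920 rpm, dir flips to +; running = +540.0920
Stage 3 [62T→69T]: ω = 540.0920×62/69 = 485.3000 rpm, dir flips to −; running = −485.3000
Stage 4 [69T→93T]: ω = 485.3000×69/93 = 360.0613 rpm, dir flips to +; running = +360.0613
Stage 5 [17T→15T]: ω = 360.0613×17/15 = 408.0695 rpm, dir flips to −; running = −408.0695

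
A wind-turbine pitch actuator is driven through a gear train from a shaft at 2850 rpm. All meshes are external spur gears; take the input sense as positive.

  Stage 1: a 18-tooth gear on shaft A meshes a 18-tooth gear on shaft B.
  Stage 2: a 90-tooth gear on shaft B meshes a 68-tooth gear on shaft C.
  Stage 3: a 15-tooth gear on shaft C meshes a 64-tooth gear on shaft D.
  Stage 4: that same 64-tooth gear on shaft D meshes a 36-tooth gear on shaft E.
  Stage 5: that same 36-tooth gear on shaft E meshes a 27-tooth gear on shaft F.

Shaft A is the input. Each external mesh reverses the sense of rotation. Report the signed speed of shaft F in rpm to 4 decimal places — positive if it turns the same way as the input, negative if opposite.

Stage 1 [18T→18T]: ω = 2850.0000×18/18 = 2850.0000 rpm, dir flips to −; running = −2850.0000
Stage 2 [90T→68T]: ω = 2850.0000×90/68 = 3772.0588 rpm, dir flips to +; running = +3772.0588
Stage 3 [15T→64T]: ω = 3772.0588×15/64 = 884.0763 rpm, dir flips to −; running = −884.0763
Stage 4 [64T→36T]: ω = 884.0763×64/36 = 1571.6912 rpm, dir flips to +; running = +1571.6912
Stage 5 [36T→27T]: ω = 1571.6912×36/27 = 2095.5882 rpm, dir flips to −; running = −2095.5882

-2095.5882 rpm (opposite to input, |ω| = 2095.5882 rpm)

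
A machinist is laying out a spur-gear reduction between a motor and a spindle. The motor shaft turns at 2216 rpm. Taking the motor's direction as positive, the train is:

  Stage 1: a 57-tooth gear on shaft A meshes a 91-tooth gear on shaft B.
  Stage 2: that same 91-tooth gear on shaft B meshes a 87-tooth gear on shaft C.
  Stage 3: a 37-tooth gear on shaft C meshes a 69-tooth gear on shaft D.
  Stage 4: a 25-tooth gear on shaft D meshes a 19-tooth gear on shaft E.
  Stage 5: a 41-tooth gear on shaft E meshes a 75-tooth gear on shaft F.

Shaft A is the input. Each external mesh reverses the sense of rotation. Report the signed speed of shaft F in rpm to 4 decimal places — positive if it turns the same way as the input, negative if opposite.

-559.9987 rpm (opposite to input, |ω| = 559.9987 rpm)

Stage 1 [57T→91T]: ω = 2216.0000×57/91 = 1388.0440 rpm, dir flips to −; running = −1388.0440
Stage 2 [91T→87T]: ω = 1388.0440×91/87 = 1451.8621 rpm, dir flips to +; running = +1451.8621
Stage 3 [37T→69T]: ω = 1451.8621×37/69 = 778.5347 rpm, dir flips to −; running = −778.5347
Stage 4 [25T→19T]: ω = 778.5347×25/19 = 1024.3878 rpm, dir flips to +; running = +1024.3878
Stage 5 [41T→75T]: ω = 1024.3878×41/75 = 559.9987 rpm, dir flips to −; running = −559.9987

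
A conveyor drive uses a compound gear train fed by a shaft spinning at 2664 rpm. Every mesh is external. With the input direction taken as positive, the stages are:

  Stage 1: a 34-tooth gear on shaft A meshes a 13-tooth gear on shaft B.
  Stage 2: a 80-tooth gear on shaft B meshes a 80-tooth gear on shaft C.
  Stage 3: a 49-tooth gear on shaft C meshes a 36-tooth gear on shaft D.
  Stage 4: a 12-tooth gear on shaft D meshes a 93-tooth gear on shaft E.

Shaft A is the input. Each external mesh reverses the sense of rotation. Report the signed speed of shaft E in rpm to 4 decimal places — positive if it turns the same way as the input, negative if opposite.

Stage 1 [34T→13T]: ω = 2664.0000×34/13 = 6967.3846 rpm, dir flips to −; running = −6967.3846
Stage 2 [80T→80T]: ω = 6967.3846×80/80 = 6967.3846 rpm, dir flips to +; running = +6967.3846
Stage 3 [49T→36T]: ω = 6967.3846×49/36 = 9483.3846 rpm, dir flips to −; running = −9483.3846
Stage 4 [12T→93T]: ω = 9483.3846×12/93 = 1223.6625 rpm, dir flips to +; running = +1223.6625

+1223.6625 rpm (same as input, |ω| = 1223.6625 rpm)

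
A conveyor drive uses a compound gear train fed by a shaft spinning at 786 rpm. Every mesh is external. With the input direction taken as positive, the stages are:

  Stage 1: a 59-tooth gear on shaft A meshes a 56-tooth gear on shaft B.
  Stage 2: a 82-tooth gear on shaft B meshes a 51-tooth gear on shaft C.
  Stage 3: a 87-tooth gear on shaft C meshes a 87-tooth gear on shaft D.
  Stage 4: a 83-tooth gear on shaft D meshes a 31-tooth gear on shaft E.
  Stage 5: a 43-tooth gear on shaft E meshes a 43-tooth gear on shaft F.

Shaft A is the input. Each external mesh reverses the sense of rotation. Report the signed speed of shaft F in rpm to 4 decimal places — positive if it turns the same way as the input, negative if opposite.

-3564.8939 rpm (opposite to input, |ω| = 3564.8939 rpm)

Stage 1 [59T→56T]: ω = 786.0000×59/56 = 828.1071 rpm, dir flips to −; running = −828.1071
Stage 2 [82T→51T]: ω = 828.1071×82/51 = 1331.4664 rpm, dir flips to +; running = +1331.4664
Stage 3 [87T→87T]: ω = 1331.4664×87/87 = 1331.4664 rpm, dir flips to −; running = −1331.4664
Stage 4 [83T→31T]: ω = 1331.4664×83/31 = 3564.8939 rpm, dir flips to +; running = +3564.8939
Stage 5 [43T→43T]: ω = 3564.8939×43/43 = 3564.8939 rpm, dir flips to −; running = −3564.8939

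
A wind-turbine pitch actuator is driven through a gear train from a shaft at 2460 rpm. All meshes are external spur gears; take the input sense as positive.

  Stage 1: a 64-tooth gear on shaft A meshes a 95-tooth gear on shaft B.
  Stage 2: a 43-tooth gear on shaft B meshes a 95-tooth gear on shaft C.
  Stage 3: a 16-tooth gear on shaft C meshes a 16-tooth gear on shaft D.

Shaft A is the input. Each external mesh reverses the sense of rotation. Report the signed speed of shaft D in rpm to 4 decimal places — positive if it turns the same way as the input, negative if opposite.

Stage 1 [64T→95T]: ω = 2460.0000×64/95 = 1657.2632 rpm, dir flips to −; running = −1657.2632
Stage 2 [43T→95T]: ω = 1657.2632×43/95 = 750.1296 rpm, dir flips to +; running = +750.1296
Stage 3 [16T→16T]: ω = 750.1296×16/16 = 750.1296 rpm, dir flips to −; running = −750.1296

-750.1296 rpm (opposite to input, |ω| = 750.1296 rpm)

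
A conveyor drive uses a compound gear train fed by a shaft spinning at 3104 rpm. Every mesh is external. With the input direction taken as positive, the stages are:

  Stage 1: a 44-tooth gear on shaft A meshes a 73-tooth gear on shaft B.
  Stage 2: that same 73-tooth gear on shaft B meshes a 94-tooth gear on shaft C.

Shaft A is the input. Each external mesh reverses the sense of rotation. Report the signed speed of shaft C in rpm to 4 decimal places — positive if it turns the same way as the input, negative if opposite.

Stage 1 [44T→73T]: ω = 3104.0000×44/73 = 1870.9041 rpm, dir flips to −; running = −1870.9041
Stage 2 [73T→94T]: ω = 1870.9041×73/94 = 1452.9362 rpm, dir flips to +; running = +1452.9362

+1452.9362 rpm (same as input, |ω| = 1452.9362 rpm)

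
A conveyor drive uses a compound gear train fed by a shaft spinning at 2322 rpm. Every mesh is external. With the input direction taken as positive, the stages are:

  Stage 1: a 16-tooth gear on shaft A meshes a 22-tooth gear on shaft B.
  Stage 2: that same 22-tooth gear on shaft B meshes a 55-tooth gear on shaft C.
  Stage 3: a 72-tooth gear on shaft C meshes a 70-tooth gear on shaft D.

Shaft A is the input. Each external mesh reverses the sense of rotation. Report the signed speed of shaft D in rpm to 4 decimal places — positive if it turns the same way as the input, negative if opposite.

-694.7906 rpm (opposite to input, |ω| = 694.7906 rpm)

Stage 1 [16T→22T]: ω = 2322.0000×16/22 = 1688.7273 rpm, dir flips to −; running = −1688.7273
Stage 2 [22T→55T]: ω = 1688.7273×22/55 = 675.4909 rpm, dir flips to +; running = +675.4909
Stage 3 [72T→70T]: ω = 675.4909×72/70 = 694.7906 rpm, dir flips to −; running = −694.7906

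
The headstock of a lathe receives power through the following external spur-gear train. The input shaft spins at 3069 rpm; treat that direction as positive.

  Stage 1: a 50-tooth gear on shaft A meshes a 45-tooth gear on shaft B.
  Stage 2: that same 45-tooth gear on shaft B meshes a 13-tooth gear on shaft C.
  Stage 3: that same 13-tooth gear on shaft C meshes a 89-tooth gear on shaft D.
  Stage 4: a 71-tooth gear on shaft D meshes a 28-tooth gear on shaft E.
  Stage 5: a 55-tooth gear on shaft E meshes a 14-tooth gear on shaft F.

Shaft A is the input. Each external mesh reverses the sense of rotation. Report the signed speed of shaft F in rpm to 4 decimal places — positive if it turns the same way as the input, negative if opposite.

Stage 1 [50T→45T]: ω = 3069.0000×50/45 = 3410.0000 rpm, dir flips to −; running = −3410.0000
Stage 2 [45T→13T]: ω = 3410.0000×45/13 = 11803.8462 rpm, dir flips to +; running = +11803.8462
Stage 3 [13T→89T]: ω = 11803.8462×13/89 = 1724.1573 rpm, dir flips to −; running = −1724.1573
Stage 4 [71T→28T]: ω = 1724.1573×71/28 = 4371.9703 rpm, dir flips to +; running = +4371.9703
Stage 5 [55T→14T]: ω = 4371.9703×55/14 = 17175.5976 rpm, dir flips to −; running = −17175.5976

-17175.5976 rpm (opposite to input, |ω| = 17175.5976 rpm)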